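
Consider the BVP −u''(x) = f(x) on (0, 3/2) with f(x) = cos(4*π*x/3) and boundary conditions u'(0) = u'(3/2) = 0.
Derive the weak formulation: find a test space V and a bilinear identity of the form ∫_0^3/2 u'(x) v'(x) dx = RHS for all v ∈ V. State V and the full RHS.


V = H^1(0, 3/2) (no boundary constraint on v; u is determined up to an additive constant); weak form: ∫_0^3/2 u'v' dx = ∫_0^3/2 (cos(4*π*x/3)) v dx for all v ∈ V.

Multiply both sides by a test function v and integrate from 0 to 3/2:
  ∫_0^3/2 −u''(x) v(x) dx = ∫_0^3/2 f(x) v(x) dx.
Integrate the LHS by parts once:
  ∫_0^3/2 −u'' v dx = −[u'(x) v(x)]_0^3/2 + ∫_0^3/2 u'(x) v'(x) dx.
Thus ∫_0^3/2 u'(x) v'(x) dx = ∫_0^3/2 f(x) v(x) dx + [u'(x) v(x)]_0^3/2.
Choose V so that boundary terms are either known or forced to vanish.
u has homogeneous Neumann: u'(0) = u'(3/2) = 0. So [u' v]_0^3/2 = 0·v(3/2) − 0·v(0) = 0 for any v; take V = H^1(0, 3/2).
Weak formulation: find u (satisfying any essential BC) such that ∫_0^3/2 u'(x) v'(x) dx = ∫_0^3/2 f v dx for all v ∈ V (homogeneous Neumann, so boundary terms vanish).
Substituting f(x) = cos(4*π*x/3), the right-hand side is ∫_0^3/2 (cos(4*π*x/3)) v dx.
Compatibility check (pure Neumann): taking v ≡ 1 ∈ V gives 0 = ∫_0^3/2 f dx + (0) − (0), i.e. ∫_0^3/2 f dx must equal u'(0) − u'(3/2) = 0. Indeed ∫_0^3/2 (cos(4*π*x/3)) dx = 0, so the data are compatible. The solution is then unique only up to an additive constant (fix it e.g. by requiring ∫_0^3/2 u dx = 0).


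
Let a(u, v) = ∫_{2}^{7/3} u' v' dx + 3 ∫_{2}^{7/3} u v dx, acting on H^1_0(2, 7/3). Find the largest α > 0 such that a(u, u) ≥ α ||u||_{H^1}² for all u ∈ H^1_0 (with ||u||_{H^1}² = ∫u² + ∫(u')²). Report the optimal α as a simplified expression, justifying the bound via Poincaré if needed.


α = 1

Coercivity of a(·,·) on H^1_0(2, 7/3) means a(u, u) ≥ α ||u||_{H^1}² for every u ∈ H^1_0.
The interval has length L = 1/3, and Poincaré/coercivity depend only on L. Here a(u, u) = ∫(u')² + (3)·∫u².
Here c = 3 ≥ 1, so a(u,u) = ∫(u')² + c∫u² ≥ ∫(u')² + ∫u² = ||u||_{H^1}², i.e. α = 1 works. No larger α is possible: a(u,u) ≥ α||u||_{H^1}² means (1−α)∫(u')² ≥ (α−c)∫u², and for the modes u_n = sin(nπ(x−x₀)/L) (x₀ the left endpoint) one has ∫u_n²/∫(u_n')² = (L/(nπ))² → 0, so a(u_n,u_n)/||u_n||_{H^1}² → 1. Hence the optimal constant is α = 1.
Therefore α = 1.


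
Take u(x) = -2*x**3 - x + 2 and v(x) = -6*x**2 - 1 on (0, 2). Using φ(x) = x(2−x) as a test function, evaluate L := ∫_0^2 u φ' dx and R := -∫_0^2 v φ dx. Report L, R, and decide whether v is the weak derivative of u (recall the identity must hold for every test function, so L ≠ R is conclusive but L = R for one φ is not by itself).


LHS = 164/15, RHS = 164/15. Yes, v = u' weakly.

u(x) = -2*x**3 - x + 2, classical derivative u'(x) = -6*x**2 - 1.
φ(x) = x(2−x), so φ'(x) = 2 - 2*x.
Note φ(0) = φ(2) = 0, so the boundary term u·φ vanishes.
LHS = ∫_0^2 u(x) φ'(x) dx = ∫_0^2 (4*x^4 - 4*x^3 + 2*x^2 - 6*x + 4) dx. Term by term:
  ∫_0^2 4*x^4 dx = 128/5;  ∫_0^2 -4*x^3 dx = -16;  ∫_0^2 2*x^2 dx = 16/3;
  ∫_0^2 -6*x dx = -12;  ∫_0^2 4 dx = 8.
Sum: 128/5 − 16 + 16/3 − 12 + 8 = 164/15.
So LHS = 164/15.
∫_0^2 v(x) φ(x) dx = ∫_0^2 (6*x^4 - 12*x^3 + x^2 - 2*x) dx. Term by term:
  ∫_0^2 6*x^4 dx = 192/5;  ∫_0^2 -12*x^3 dx = -48;  ∫_0^2 x^2 dx = 8/3;
  ∫_0^2 -2*x dx = -4.
Sum: 192/5 − 48 + 8/3 − 4 = -164/15.
So RHS = -∫_0^2 v(x) φ(x) dx = 164/15.
LHS = RHS, so the identity holds for this test φ.
Moreover u is smooth here and v(x) = u'(x) = -6*x**2 - 1 pointwise, so the identity holds for every test function. Hence v is the weak derivative of u.


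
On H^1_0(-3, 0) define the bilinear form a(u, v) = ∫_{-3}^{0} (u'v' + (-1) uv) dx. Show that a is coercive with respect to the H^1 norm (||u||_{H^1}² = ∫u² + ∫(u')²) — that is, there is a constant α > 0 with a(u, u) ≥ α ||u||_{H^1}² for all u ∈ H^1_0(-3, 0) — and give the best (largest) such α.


α = (-9 + π^2)/(9 + π^2)

Coercivity of a(·,·) on H^1_0(-3, 0) means a(u, u) ≥ α ||u||_{H^1}² for every u ∈ H^1_0.
The interval has length L = 3, and Poincaré/coercivity depend only on L. Here a(u, u) = ∫(u')² + (-1)·∫u².
Here c = -1 < 0 with |c| < (π/L)² = π^2/9, so coercivity still holds. The condition a(u,u) ≥ α||u||_{H^1}² reads (1−α)∫(u')² ≥ (α−c)∫u². Any admissible α is ≤ 1 (rapidly oscillating u have ∫u²/∫(u')² → 0), and α = 1 would force 0 ≥ (1−c)∫u², impossible since c < 1; so 1−α > 0. By the sharp Poincaré inequality on H^1_0 of an interval of length L, ∫(u')² ≥ (π/L)²∫u² with equality for the first sine mode sin(π(x−x₀)/L) (x₀ the left endpoint), so the inequality holds for all u iff (1−α)(π/L)² ≥ α − c, i.e. α ≤ ((π/L)² + c)/((π/L)² + 1) = (1 + c(L/π)²)/(1 + (L/π)²). (Direct route, valid since c ≤ 0: Poincaré gives c∫u² ≥ c(L/π)²∫(u')², so a(u,u) ≥ (1 + c(L/π)²)∫(u')², while ||u||_{H^1}² ≤ (1 + (L/π)²)∫(u')²; dividing yields the same α.) With (π/L)² = π^2/9 and c = -1, the largest admissible constant is α = ((π/L)² + c)/((π/L)² + 1).
Simplifying, α = (-9 + π^2)/(9 + π^2).


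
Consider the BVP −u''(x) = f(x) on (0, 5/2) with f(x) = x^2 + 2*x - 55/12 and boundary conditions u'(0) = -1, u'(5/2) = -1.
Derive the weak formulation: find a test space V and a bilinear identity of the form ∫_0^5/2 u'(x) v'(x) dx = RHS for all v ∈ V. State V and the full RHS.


V = H^1(0, 5/2) (v unrestricted at boundary; u is determined up to an additive constant); weak form: ∫_0^5/2 u'v' dx = ∫_0^5/2 (x^2 + 2*x - 55/12) v dx − v(5/2) + v(0) for all v ∈ V.

Multiply both sides by a test function v and integrate from 0 to 5/2:
  ∫_0^5/2 −u''(x) v(x) dx = ∫_0^5/2 f(x) v(x) dx.
Integrate the LHS by parts once:
  ∫_0^5/2 −u'' v dx = −[u'(x) v(x)]_0^5/2 + ∫_0^5/2 u'(x) v'(x) dx.
Thus ∫_0^5/2 u'(x) v'(x) dx = ∫_0^5/2 f(x) v(x) dx + [u'(x) v(x)]_0^5/2.
Choose V so that boundary terms are either known or forced to vanish.
u has inhomogeneous Neumann u'(0) = -1, u'(5/2) = -1. [u' v]_0^5/2 = (-1)·v(5/2) − (-1)·v(0) = − v(5/2) + v(0). Take V = H^1(0, 5/2); boundary term becomes part of RHS.
Weak formulation: find u (satisfying any essential BC) such that ∫_0^5/2 u'(x) v'(x) dx = ∫_0^5/2 f v dx − v(5/2) + v(0) for all v ∈ V (Neumann data are natural BCs: they enter the RHS as boundary terms).
Substituting f(x) = x^2 + 2*x - 55/12, the right-hand side is ∫_0^5/2 (x^2 + 2*x - 55/12) v dx − v(5/2) + v(0).
Compatibility check (pure Neumann): taking v ≡ 1 ∈ V gives 0 = ∫_0^5/2 f dx + (-1) − (-1), i.e. ∫_0^5/2 f dx must equal u'(0) − u'(5/2) = 0. Indeed ∫_0^5/2 (x^2 + 2*x - 55/12) dx = 0, so the data are compatible. The solution is then unique only up to an additive constant (fix it e.g. by requiring ∫_0^5/2 u dx = 0).


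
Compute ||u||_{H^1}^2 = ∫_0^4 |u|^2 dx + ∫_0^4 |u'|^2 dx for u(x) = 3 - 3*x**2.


||u||_{H^1}^2 = 11316/5

The H^1 norm (squared) on an interval (0, L) is
  ||u||_{H^1}^2 = ∫_0^L u(x)^2 dx + ∫_0^L u'(x)^2 dx.
Compute u'(x) = -6*x.
Then u(x)^2 = 9*x**4 - 18*x**2 + 9 and u'(x)^2 = 36*x**2.
Integrate each monomial from 0 to 4 using ∫_0^4 c·x^n dx = c·4^(n+1)/(n+1):
  ∫_0^4 u(x)^2 dx = ∫_0^4 (9*x^4 - 18*x^2 + 9) dx. Term by term:
    ∫_0^4 9*x^4 dx = 9216/5;  ∫_0^4 -18*x^2 dx = -384;  ∫_0^4 9 dx = 36.
  Sum: 9216/5 − 384 + 36 = 7476/5.
  ∫_0^4 u'(x)^2 dx = ∫_0^4 (36*x^2) dx. Term by term:
    ∫_0^4 36*x^2 dx = 768.
Adding: ||u||_{H^1}^2 = 7476/5 + 768 = 11316/5.


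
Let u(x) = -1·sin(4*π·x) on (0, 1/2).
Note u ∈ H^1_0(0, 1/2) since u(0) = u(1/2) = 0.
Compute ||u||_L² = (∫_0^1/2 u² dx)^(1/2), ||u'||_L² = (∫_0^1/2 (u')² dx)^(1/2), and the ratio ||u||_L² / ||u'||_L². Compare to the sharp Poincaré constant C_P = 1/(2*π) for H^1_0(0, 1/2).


||u||_L² / ||u'||_L² = 1/(4*π) < C_P = 1/(2*π).

u(x) = -1·sin(4*π·x), so u'(x) = -4*π*cos(4*π*x).
Writing u(x) = A·sin(kπx/L) with A = -1 and k = 2, use ∫_0^L sin²(kπx/L) dx = L/2 and ∫_0^L cos²(kπx/L) dx = L/2.
u² = 1·sin²(4*π·x) and (u')² = 16*π^2·cos²(4*π·x), and each of sin², cos² integrates to L/2 = 1/4 over (0, 1/2).
∫_0^1/2 u² dx = 1/4, so ||u||_L² = 1/2.
∫_0^1/2 (u')² dx = 4*π^2, so ||u'||_L² = 2*π.
Ratio ||u||_L² / ||u'||_L² = 1/(4*π).
Sharp Poincaré constant on H^1_0(0, 1/2) is C_P = L/π = 1/(2*π), achieved by sin(2*π·x).
This is the k = 2 harmonic; the ratio L/(kπ) is strictly less than C_P = L/π, consistent with the sharp inequality ||u||_L² ≤ C_P ||u'||_L².


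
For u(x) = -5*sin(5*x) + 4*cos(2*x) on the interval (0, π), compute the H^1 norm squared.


||u||_{H^1(0,π)}^2 = -2000/21 + 365*π

u'(x) = -8*sin(2*x) - 25*cos(5*x).
Expand u² and (u')² and integrate term by term on (0, π), using: for integers n ≥ 1, ∫_0^π sin²(nx) dx = ∫_0^π cos²(nx) dx = π/2; for n ≠ n', ∫_0^π sin(nx)sin(n'x) dx = ∫_0^π cos(nx)cos(n'x) dx = 0; and by product-to-sum, ∫_0^π sin(nx)cos(n'x) dx = ½∫_0^π [sin((n+n')x) + sin((n−n')x)] dx, which is 0 when n+n' is even and 2n/(n²−n'²) when n+n' is odd (it need not vanish on (0, π)).
  u² squared terms: (-5)²·∫sin(5x)² dx = 25·π/2 = 25*π/2;  (4)²·∫cos(2x)² dx = 16·π/2 = 8*π.
  u² cross terms: 2·(-5)·(4)·∫sin(5x)·cos(2x) dx = -40·(10/21) = -400/21.
  So ∫_0^π u² dx = 25*π/2 + 8*π − 400/21 = -400/21 + 41*π/2.
  (u')² squared terms: (-25)²·∫cos(5x)² dx = 625·π/2 = 625*π/2;  (-8)²·∫sin(2x)² dx = 64·π/2 = 32*π.
  (u')² cross terms: 2·(-25)·(-8)·∫cos(5x)·sin(2x) dx = 400·(-4/21) = -1600/21.
  So ∫_0^π (u')² dx = 625*π/2 + 32*π − 1600/21 = -1600/21 + 689*π/2.
||u||_{H^1}^2 = (-400/21 + 41*π/2) + (-1600/21 + 689*π/2) = -2000/21 + 365*π.


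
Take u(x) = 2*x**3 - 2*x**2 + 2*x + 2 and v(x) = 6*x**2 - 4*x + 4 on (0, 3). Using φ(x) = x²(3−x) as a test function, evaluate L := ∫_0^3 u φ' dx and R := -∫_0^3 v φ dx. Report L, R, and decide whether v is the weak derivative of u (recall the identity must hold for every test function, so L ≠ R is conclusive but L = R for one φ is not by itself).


LHS = -1107/10, RHS = -621/5. No, v is not the weak derivative of u.

u(x) = 2*x**3 - 2*x**2 + 2*x + 2, classical derivative u'(x) = 6*x**2 - 4*x + 2.
φ(x) = x²(3−x), so φ'(x) = 3*x*(2 - x).
Note φ(0) = φ(3) = 0, so the boundary term u·φ vanishes.
LHS = ∫_0^3 u(x) φ'(x) dx = ∫_0^3 (-6*x^5 + 18*x^4 - 18*x^3 + 6*x^2 + 12*x) dx. Term by term:
  ∫_0^3 -6*x^5 dx = -729;  ∫_0^3 18*x^4 dx = 4374/5;  ∫_0^3 -18*x^3 dx = -729/2;
  ∫_0^3 6*x^2 dx = 54;  ∫_0^3 12*x dx = 54.
Sum: -729 + 4374/5 − 729/2 + 54 + 54 = -1107/10.
So LHS = -1107/10.
∫_0^3 v(x) φ(x) dx = ∫_0^3 (-6*x^5 + 22*x^4 - 16*x^3 + 12*x^2) dx. Term by term:
  ∫_0^3 -6*x^5 dx = -729;  ∫_0^3 22*x^4 dx = 5346/5;  ∫_0^3 -16*x^3 dx = -324;
  ∫_0^3 12*x^2 dx = 108.
Sum: -729 + 5346/5 − 324 + 108 = 621/5.
So RHS = -∫_0^3 v(x) φ(x) dx = -621/5.
LHS − RHS = 27/2 ≠ 0, so the identity fails.
(For a valid weak derivative the identity must hold for EVERY test function, in particular this one. The failure shows v is NOT the weak derivative of u.)
Correct weak derivative would be u'(x) = 6*x**2 - 4*x + 2.


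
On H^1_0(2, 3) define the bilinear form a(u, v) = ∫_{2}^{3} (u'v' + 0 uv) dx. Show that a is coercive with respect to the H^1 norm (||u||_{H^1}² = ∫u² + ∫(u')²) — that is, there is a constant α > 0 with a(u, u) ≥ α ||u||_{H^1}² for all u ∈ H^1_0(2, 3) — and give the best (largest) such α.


α = π^2/(1 + π^2)

Coercivity of a(·,·) on H^1_0(2, 3) means a(u, u) ≥ α ||u||_{H^1}² for every u ∈ H^1_0.
The interval has length L = 1, and Poincaré/coercivity depend only on L. Here a(u, u) = ∫(u')² + (0)·∫u².
Here c = 0, so a(u,u) = ∫(u')² alone. The condition a(u,u) ≥ α||u||_{H^1}² reads (1−α)∫(u')² ≥ (α−c)∫u². Any admissible α is ≤ 1 (rapidly oscillating u have ∫u²/∫(u')² → 0), and α = 1 would force 0 ≥ (1−c)∫u², impossible since c < 1; so 1−α > 0. By the sharp Poincaré inequality on H^1_0 of an interval of length L, ∫(u')² ≥ (π/L)²∫u² with equality for the first sine mode sin(π(x−x₀)/L) (x₀ the left endpoint), so the inequality holds for all u iff (1−α)(π/L)² ≥ α − c, i.e. α ≤ ((π/L)² + c)/((π/L)² + 1) = (1 + c(L/π)²)/(1 + (L/π)²). (Direct route, valid since c ≤ 0: Poincaré gives c∫u² ≥ c(L/π)²∫(u')², so a(u,u) ≥ (1 + c(L/π)²)∫(u')², while ||u||_{H^1}² ≤ (1 + (L/π)²)∫(u')²; dividing yields the same α.) With (π/L)² = π^2 and c = 0, the largest admissible constant is α = ((π/L)² + c)/((π/L)² + 1).
Simplifying, α = π^2/(1 + π^2).


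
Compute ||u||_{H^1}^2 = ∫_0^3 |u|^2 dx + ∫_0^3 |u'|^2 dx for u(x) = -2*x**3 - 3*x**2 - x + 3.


||u||_{H^1}^2 = 473313/70

The H^1 norm (squared) on an interval (0, L) is
  ||u||_{H^1}^2 = ∫_0^L u(x)^2 dx + ∫_0^L u'(x)^2 dx.
Compute u'(x) = -6*x**2 - 6*x - 1.
Then u(x)^2 = 4*x**6 + 12*x**5 + 13*x**4 - 6*x**3 - 17*x**2 - 6*x + 9 and u'(x)^2 = 36*x**4 + 72*x**3 + 48*x**2 + 12*x + 1.
Integrate each monomial from 0 to 3 using ∫_0^3 c·x^n dx = c·3^(n+1)/(n+1):
  ∫_0^3 u(x)^2 dx = ∫_0^3 (4*x^6 + 12*x^5 + 13*x^4 - 6*x^3 - 17*x^2 - 6*x + 9) dx. Term by term:
    ∫_0^3 4*x^6 dx = 8748/7;  ∫_0^3 12*x^5 dx = 1458;  ∫_0^3 13*x^4 dx = 3159/5;
    ∫_0^3 -6*x^3 dx = -243/2;  ∫_0^3 -17*x^2 dx = -153;  ∫_0^3 -6*x dx = -27;
    ∫_0^3 9 dx = 27.
  Sum: 8748/7 + 1458 + 3159/5 − 243/2 − 153 − 27 + 27 = 214551/70.
  ∫_0^3 u'(x)^2 dx = ∫_0^3 (36*x^4 + 72*x^3 + 48*x^2 + 12*x + 1) dx. Term by term:
    ∫_0^3 36*x^4 dx = 8748/5;  ∫_0^3 72*x^3 dx = 1458;  ∫_0^3 48*x^2 dx = 432;
    ∫_0^3 12*x dx = 54;  ∫_0^3 1 dx = 3.
  Sum: 8748/5 + 1458 + 432 + 54 + 3 = 18483/5.
Adding: ||u||_{H^1}^2 = 214551/70 + 18483/5 = 473313/70.


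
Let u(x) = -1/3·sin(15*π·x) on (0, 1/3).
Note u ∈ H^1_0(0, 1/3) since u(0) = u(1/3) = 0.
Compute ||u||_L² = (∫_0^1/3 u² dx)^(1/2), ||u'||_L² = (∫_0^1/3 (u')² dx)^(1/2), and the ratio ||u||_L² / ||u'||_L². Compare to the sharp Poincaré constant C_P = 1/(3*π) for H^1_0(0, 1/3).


||u||_L² / ||u'||_L² = 1/(15*π) < C_P = 1/(3*π).

u(x) = -1/3·sin(15*π·x), so u'(x) = -5*π*cos(15*π*x).
Writing u(x) = A·sin(kπx/L) with A = -1/3 and k = 5, use ∫_0^L sin²(kπx/L) dx = L/2 and ∫_0^L cos²(kπx/L) dx = L/2.
u² = 1/9·sin²(15*π·x) and (u')² = 25*π^2·cos²(15*π·x), and each of sin², cos² integrates to L/2 = 1/6 over (0, 1/3).
∫_0^1/3 u² dx = 1/54, so ||u||_L² = sqrt(6)/18.
∫_0^1/3 (u')² dx = 25*π^2/6, so ||u'||_L² = 5*sqrt(6)*π/6.
Ratio ||u||_L² / ||u'||_L² = 1/(15*π).
Sharp Poincaré constant on H^1_0(0, 1/3) is C_P = L/π = 1/(3*π), achieved by sin(3*π·x).
This is the k = 5 harmonic; the ratio L/(kπ) is strictly less than C_P = L/π, consistent with the sharp inequality ||u||_L² ≤ C_P ||u'||_L².


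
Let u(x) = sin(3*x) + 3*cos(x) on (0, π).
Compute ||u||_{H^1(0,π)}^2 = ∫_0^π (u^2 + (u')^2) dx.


||u||_{H^1(0,π)}^2 = 14*π

u'(x) = -3*sin(x) + 3*cos(3*x).
Expand u² and (u')² and integrate term by term on (0, π), using: for integers n ≥ 1, ∫_0^π sin²(nx) dx = ∫_0^π cos²(nx) dx = π/2; for n ≠ n', ∫_0^π sin(nx)sin(n'x) dx = ∫_0^π cos(nx)cos(n'x) dx = 0; and by product-to-sum, ∫_0^π sin(nx)cos(n'x) dx = ½∫_0^π [sin((n+n')x) + sin((n−n')x)] dx, which is 0 when n+n' is even and 2n/(n²−n'²) when n+n' is odd (it need not vanish on (0, π)).
  u² squared terms: (3)²·∫cos(x)² dx = 9·π/2 = 9*π/2;  (1)²·∫sin(3x)² dx = 1·π/2 = π/2.
  u² cross terms: 2·(3)·(1)·∫cos(x)·sin(3x) dx = 6·(0) = 0.
  So ∫_0^π u² dx = 9*π/2 + π/2 + 0 = 5*π.
  (u')² squared terms: (-3)²·∫sin(x)² dx = 9·π/2 = 9*π/2;  (3)²·∫cos(3x)² dx = 9·π/2 = 9*π/2.
  (u')² cross terms: 2·(-3)·(3)·∫sin(x)·cos(3x) dx = -18·(0) = 0.
  So ∫_0^π (u')² dx = 9*π/2 + 9*π/2 + 0 = 9*π.
||u||_{H^1}^2 = (5*π) + (9*π) = 14*π.


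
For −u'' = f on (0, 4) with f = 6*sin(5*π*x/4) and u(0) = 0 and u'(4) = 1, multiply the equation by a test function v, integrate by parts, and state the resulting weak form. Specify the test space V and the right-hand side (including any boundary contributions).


V = {v ∈ H^1(0, 4) : v(0) = 0} (test functions vanish at x = 0 where u is specified); weak form: ∫_0^4 u'v' dx = ∫_0^4 (6*sin(5*π*x/4)) v dx + v(4) for all v ∈ V.

Multiply both sides by a test function v and integrate from 0 to 4:
  ∫_0^4 −u''(x) v(x) dx = ∫_0^4 f(x) v(x) dx.
Integrate the LHS by parts once:
  ∫_0^4 −u'' v dx = −[u'(x) v(x)]_0^4 + ∫_0^4 u'(x) v'(x) dx.
Thus ∫_0^4 u'(x) v'(x) dx = ∫_0^4 f(x) v(x) dx + [u'(x) v(x)]_0^4.
Choose V so that boundary terms are either known or forced to vanish.
Mixed BC: u(0) = 0 (Dirichlet) and u'(4) = 1 (Neumann). Define V = {v ∈ H^1(0, 4) : v(0) = 0}. Then [u' v]_0^4 = u'(4)·v(4) − u'(0)·0 = v(4).
Weak formulation: find u (satisfying any essential BC) such that ∫_0^4 u'(x) v'(x) dx = ∫_0^4 f v dx + v(4) for all v ∈ V (Dirichlet at 0 absorbed into V; Neumann datum at x = 4 contributes the boundary term).
Substituting f(x) = 6*sin(5*π*x/4), the right-hand side is ∫_0^4 (6*sin(5*π*x/4)) v dx + v(4).


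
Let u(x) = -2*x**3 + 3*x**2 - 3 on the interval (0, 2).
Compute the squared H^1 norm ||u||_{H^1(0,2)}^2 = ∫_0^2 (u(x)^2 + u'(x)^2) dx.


||u||_{H^1}^2 = 414/7

The H^1 norm (squared) on an interval (0, L) is
  ||u||_{H^1}^2 = ∫_0^L u(x)^2 dx + ∫_0^L u'(x)^2 dx.
Compute u'(x) = -6*x**2 + 6*x.
Then u(x)^2 = 4*x**6 - 12*x**5 + 9*x**4 + 12*x**3 - 18*x**2 + 9 and u'(x)^2 = 36*x**4 - 72*x**3 + 36*x**2.
Integrate each monomial from 0 to 2 using ∫_0^2 c·x^n dx = c·2^(n+1)/(n+1):
  ∫_0^2 u(x)^2 dx = ∫_0^2 (4*x^6 - 12*x^5 + 9*x^4 + 12*x^3 - 18*x^2 + 9) dx. Term by term:
    ∫_0^2 4*x^6 dx = 512/7;  ∫_0^2 -12*x^5 dx = -128;  ∫_0^2 9*x^4 dx = 288/5;
    ∫_0^2 12*x^3 dx = 48;  ∫_0^2 -18*x^2 dx = -48;  ∫_0^2 9 dx = 18.
  Sum: 512/7 − 128 + 288/5 + 48 − 48 + 18 = 726/35.
  ∫_0^2 u'(x)^2 dx = ∫_0^2 (36*x^4 - 72*x^3 + 36*x^2) dx. Term by term:
    ∫_0^2 36*x^4 dx = 1152/5;  ∫_0^2 -72*x^3 dx = -288;  ∫_0^2 36*x^2 dx = 96.
  Sum: 1152/5 − 288 + 96 = 192/5.
Adding: ||u||_{H^1}^2 = 726/35 + 192/5 = 414/7.


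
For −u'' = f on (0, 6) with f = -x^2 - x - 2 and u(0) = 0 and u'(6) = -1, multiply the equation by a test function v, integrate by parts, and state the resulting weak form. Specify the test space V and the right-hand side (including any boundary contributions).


V = {v ∈ H^1(0, 6) : v(0) = 0} (test functions vanish at x = 0 where u is specified); weak form: ∫_0^6 u'v' dx = ∫_0^6 (-x^2 - x - 2) v dx − v(6) for all v ∈ V.

Multiply both sides by a test function v and integrate from 0 to 6:
  ∫_0^6 −u''(x) v(x) dx = ∫_0^6 f(x) v(x) dx.
Integrate the LHS by parts once:
  ∫_0^6 −u'' v dx = −[u'(x) v(x)]_0^6 + ∫_0^6 u'(x) v'(x) dx.
Thus ∫_0^6 u'(x) v'(x) dx = ∫_0^6 f(x) v(x) dx + [u'(x) v(x)]_0^6.
Choose V so that boundary terms are either known or forced to vanish.
Mixed BC: u(0) = 0 (Dirichlet) and u'(6) = -1 (Neumann). Define V = {v ∈ H^1(0, 6) : v(0) = 0}. Then [u' v]_0^6 = u'(6)·v(6) − u'(0)·0 = − v(6).
Weak formulation: find u (satisfying any essential BC) such that ∫_0^6 u'(x) v'(x) dx = ∫_0^6 f v dx − v(6) for all v ∈ V (Dirichlet at 0 absorbed into V; Neumann datum at x = 6 contributes the boundary term).
Substituting f(x) = -x^2 - x - 2, the right-hand side is ∫_0^6 (-x^2 - x - 2) v dx − v(6).


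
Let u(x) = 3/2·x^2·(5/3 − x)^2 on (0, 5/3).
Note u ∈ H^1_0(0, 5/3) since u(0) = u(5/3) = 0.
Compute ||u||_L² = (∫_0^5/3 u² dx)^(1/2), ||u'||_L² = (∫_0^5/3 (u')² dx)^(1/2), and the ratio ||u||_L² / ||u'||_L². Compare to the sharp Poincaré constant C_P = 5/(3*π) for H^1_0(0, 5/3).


||u||_L² / ||u'||_L² = 5*sqrt(3)/18 < C_P = 5/(3*π).

u(x) = 3/2·x^2·(5/3 − x)^2, so u'(x) = x*(3*x - 5)*(6*x - 5)/3.
u(x) = 3/2·x^2·(5/3 − x)^2 vanishes at x = 0 and x = 5/3, so u ∈ H^1_0(0, 5/3). Differentiate via the product rule and integrate the resulting polynomials term by term.
  ∫_0^5/3 u² dx = ∫_0^5/3 (9*x^8/4 - 15*x^7 + 75*x^6/2 - 125*x^5/3 + 625*x^4/36) dx. Term by term:
    ∫_0^5/3 9*x^8/4 dx = 1953125/78732;  ∫_0^5/3 -15*x^7 dx = -1953125/17496;  ∫_0^5/3 75*x^6/2 dx = 1953125/10206;
    ∫_0^5/3 -125*x^5/3 dx = -1953125/13122;  ∫_0^5/3 625*x^4/36 dx = 390625/8748.
  Sum: 1953125/78732 − 1953125/17496 + 1953125/10206 − 1953125/13122 + 390625/8748 = 390625/1102248.
  ∫_0^5/3 (u')² dx = ∫_0^5/3 (36*x^6 - 180*x^5 + 325*x^4 - 250*x^3 + 625*x^2/9) dx. Term by term:
    ∫_0^5/3 36*x^6 dx = 312500/1701;  ∫_0^5/3 -180*x^5 dx = -156250/243;  ∫_0^5/3 325*x^4 dx = 203125/243;
    ∫_0^5/3 -250*x^3 dx = -78125/162;  ∫_0^5/3 625*x^2/9 dx = 78125/729.
  Sum: 312500/1701 − 156250/243 + 203125/243 − 78125/162 + 78125/729 = 15625/10206.
∫_0^5/3 u² dx = 390625/1102248, so ||u||_L² = 625*sqrt(42)/6804.
∫_0^5/3 (u')² dx = 15625/10206, so ||u'||_L² = 125*sqrt(14)/378.
Ratio ||u||_L² / ||u'||_L² = 5*sqrt(3)/18.
Sharp Poincaré constant on H^1_0(0, 5/3) is C_P = L/π = 5/(3*π), achieved by sin(3*π/5·x).
A polynomial bump cannot attain the sharp Poincaré constant (only the first sine eigenfunction does), so the ratio is strictly less than C_P, consistent with ||u||_L² ≤ C_P ||u'||_L².


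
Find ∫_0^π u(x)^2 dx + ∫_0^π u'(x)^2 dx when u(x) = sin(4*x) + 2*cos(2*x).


||u||_{H^1(0,π)}^2 = 37*π/2

u'(x) = -4*sin(2*x) + 4*cos(4*x).
Expand u² and (u')² and integrate term by term on (0, π), using: for integers n ≥ 1, ∫_0^π sin²(nx) dx = ∫_0^π cos²(nx) dx = π/2; for n ≠ n', ∫_0^π sin(nx)sin(n'x) dx = ∫_0^π cos(nx)cos(n'x) dx = 0; and by product-to-sum, ∫_0^π sin(nx)cos(n'x) dx = ½∫_0^π [sin((n+n')x) + sin((n−n')x)] dx, which is 0 when n+n' is even and 2n/(n²−n'²) when n+n' is odd (it need not vanish on (0, π)).
  u² squared terms: (2)²·∫cos(2x)² dx = 4·π/2 = 2*π;  (1)²·∫sin(4x)² dx = 1·π/2 = π/2.
  u² cross terms: 2·(2)·(1)·∫cos(2x)·sin(4x) dx = 4·(0) = 0.
  So ∫_0^π u² dx = 2*π + π/2 + 0 = 5*π/2.
  (u')² squared terms: (-4)²·∫sin(2x)² dx = 16·π/2 = 8*π;  (4)²·∫cos(4x)² dx = 16·π/2 = 8*π.
  (u')² cross terms: 2·(-4)·(4)·∫sin(2x)·cos(4x) dx = -32·(0) = 0.
  So ∫_0^π (u')² dx = 8*π + 8*π + 0 = 16*π.
||u||_{H^1}^2 = (5*π/2) + (16*π) = 37*π/2.


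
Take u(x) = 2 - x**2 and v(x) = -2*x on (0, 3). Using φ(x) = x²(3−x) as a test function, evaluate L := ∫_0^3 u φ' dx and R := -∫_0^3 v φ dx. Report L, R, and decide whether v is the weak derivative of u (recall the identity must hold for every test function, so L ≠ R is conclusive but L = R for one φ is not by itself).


LHS = 243/10, RHS = 243/10. Yes, v = u' weakly.

u(x) = 2 - x**2, classical derivative u'(x) = -2*x.
φ(x) = x²(3−x), so φ'(x) = 3*x*(2 - x).
Note φ(0) = φ(3) = 0, so the boundary term u·φ vanishes.
LHS = ∫_0^3 u(x) φ'(x) dx = ∫_0^3 (3*x^4 - 6*x^3 - 6*x^2 + 12*x) dx. Term by term:
  ∫_0^3 3*x^4 dx = 729/5;  ∫_0^3 -6*x^3 dx = -243/2;  ∫_0^3 -6*x^2 dx = -54;
  ∫_0^3 12*x dx = 54.
Sum: 729/5 − 243/2 − 54 + 54 = 243/10.
So LHS = 243/10.
∫_0^3 v(x) φ(x) dx = ∫_0^3 (2*x^4 - 6*x^3) dx. Term by term:
  ∫_0^3 2*x^4 dx = 486/5;  ∫_0^3 -6*x^3 dx = -243/2.
Sum: 486/5 − 243/2 = -243/10.
So RHS = -∫_0^3 v(x) φ(x) dx = 243/10.
LHS = RHS, so the identity holds for this test φ.
Moreover u is smooth here and v(x) = u'(x) = -2*x pointwise, so the identity holds for every test function. Hence v is the weak derivative of u.


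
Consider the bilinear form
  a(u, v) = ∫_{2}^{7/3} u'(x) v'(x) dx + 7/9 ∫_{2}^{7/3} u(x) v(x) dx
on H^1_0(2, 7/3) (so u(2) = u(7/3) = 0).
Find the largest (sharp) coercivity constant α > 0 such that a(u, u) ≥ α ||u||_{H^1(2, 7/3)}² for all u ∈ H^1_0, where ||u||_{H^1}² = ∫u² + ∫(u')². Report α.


α = (7 + 81*π^2)/(9*(1 + 9*π^2))

Coercivity of a(·,·) on H^1_0(2, 7/3) means a(u, u) ≥ α ||u||_{H^1}² for every u ∈ H^1_0.
The interval has length L = 1/3, and Poincaré/coercivity depend only on L. Here a(u, u) = ∫(u')² + (7/9)·∫u².
Here 0 < c = 7/9 < 1. The condition a(u,u) ≥ α||u||_{H^1}² reads (1−α)∫(u')² ≥ (α−c)∫u². Any admissible α is ≤ 1 (rapidly oscillating u have ∫u²/∫(u')² → 0), and α = 1 would force 0 ≥ (1−c)∫u², impossible since c < 1; so 1−α > 0. By the sharp Poincaré inequality on H^1_0 of an interval of length L, ∫(u')² ≥ (π/L)²∫u² with equality for the first sine mode sin(π(x−x₀)/L) (x₀ the left endpoint), so the inequality holds for all u iff (1−α)(π/L)² ≥ α − c, i.e. α ≤ ((π/L)² + c)/((π/L)² + 1) = (1 + c(L/π)²)/(1 + (L/π)²). With (π/L)² = 9*π^2 and c = 7/9, the largest admissible constant is α = ((π/L)² + c)/((π/L)² + 1).
Simplifying, α = (7 + 81*π^2)/(9*(1 + 9*π^2)).


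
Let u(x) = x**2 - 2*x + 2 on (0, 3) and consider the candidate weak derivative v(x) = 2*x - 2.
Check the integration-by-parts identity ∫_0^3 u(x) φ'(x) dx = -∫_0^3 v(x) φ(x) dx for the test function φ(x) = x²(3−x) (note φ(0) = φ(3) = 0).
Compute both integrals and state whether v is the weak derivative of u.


LHS = -54/5, RHS = -54/5. Yes, v = u' weakly.

u(x) = x**2 - 2*x + 2, classical derivative u'(x) = 2*x - 2.
φ(x) = x²(3−x), so φ'(x) = 3*x*(2 - x).
Note φ(0) = φ(3) = 0, so the boundary term u·φ vanishes.
LHS = ∫_0^3 u(x) φ'(x) dx = ∫_0^3 (-3*x^4 + 12*x^3 - 18*x^2 + 12*x) dx. Term by term:
  ∫_0^3 -3*x^4 dx = -729/5;  ∫_0^3 12*x^3 dx = 243;  ∫_0^3 -18*x^2 dx = -162;
  ∫_0^3 12*x dx = 54.
Sum: -729/5 + 243 − 162 + 54 = -54/5.
So LHS = -54/5.
∫_0^3 v(x) φ(x) dx = ∫_0^3 (-2*x^4 + 8*x^3 - 6*x^2) dx. Term by term:
  ∫_0^3 -2*x^4 dx = -486/5;  ∫_0^3 8*x^3 dx = 162;  ∫_0^3 -6*x^2 dx = -54.
Sum: -486/5 + 162 − 54 = 54/5.
So RHS = -∫_0^3 v(x) φ(x) dx = -54/5.
LHS = RHS, so the identity holds for this test φ.
Moreover u is smooth here and v(x) = u'(x) = 2*x - 2 pointwise, so the identity holds for every test function. Hence v is the weak derivative of u.


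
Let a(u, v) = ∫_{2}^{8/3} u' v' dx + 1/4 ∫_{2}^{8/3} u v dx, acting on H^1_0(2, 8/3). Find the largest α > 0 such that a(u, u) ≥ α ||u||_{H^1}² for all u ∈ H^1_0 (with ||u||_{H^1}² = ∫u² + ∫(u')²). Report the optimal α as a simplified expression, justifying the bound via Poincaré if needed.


α = (1 + 9*π^2)/(4 + 9*π^2)

Coercivity of a(·,·) on H^1_0(2, 8/3) means a(u, u) ≥ α ||u||_{H^1}² for every u ∈ H^1_0.
The interval has length L = 2/3, and Poincaré/coercivity depend only on L. Here a(u, u) = ∫(u')² + (1/4)·∫u².
Here 0 < c = 1/4 < 1. The condition a(u,u) ≥ α||u||_{H^1}² reads (1−α)∫(u')² ≥ (α−c)∫u². Any admissible α is ≤ 1 (rapidly oscillating u have ∫u²/∫(u')² → 0), and α = 1 would force 0 ≥ (1−c)∫u², impossible since c < 1; so 1−α > 0. By the sharp Poincaré inequality on H^1_0 of an interval of length L, ∫(u')² ≥ (π/L)²∫u² with equality for the first sine mode sin(π(x−x₀)/L) (x₀ the left endpoint), so the inequality holds for all u iff (1−α)(π/L)² ≥ α − c, i.e. α ≤ ((π/L)² + c)/((π/L)² + 1) = (1 + c(L/π)²)/(1 + (L/π)²). With (π/L)² = 9*π^2/4 and c = 1/4, the largest admissible constant is α = ((π/L)² + c)/((π/L)² + 1).
Simplifying, α = (1 + 9*π^2)/(4 + 9*π^2).


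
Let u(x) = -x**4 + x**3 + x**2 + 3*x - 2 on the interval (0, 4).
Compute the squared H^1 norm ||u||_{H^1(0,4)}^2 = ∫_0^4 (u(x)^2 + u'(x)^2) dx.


||u||_{H^1}^2 = 9306428/315

The H^1 norm (squared) on an interval (0, L) is
  ||u||_{H^1}^2 = ∫_0^L u(x)^2 dx + ∫_0^L u'(x)^2 dx.
Compute u'(x) = -4*x**3 + 3*x**2 + 2*x + 3.
Then u(x)^2 = x**8 - 2*x**7 - x**6 - 4*x**5 + 11*x**4 + 2*x**3 + 5*x**2 - 12*x + 4 and u'(x)^2 = 16*x**6 - 24*x**5 - 7*x**4 - 12*x**3 + 22*x**2 + 12*x + 9.
Integrate each monomial from 0 to 4 using ∫_0^4 c·x^n dx = c·4^(n+1)/(n+1):
  ∫_0^4 u(x)^2 dx = ∫_0^4 (x^8 - 2*x^7 - x^6 - 4*x^5 + 11*x^4 + 2*x^3 + 5*x^2 - 12*x + 4) dx. Term by term:
    ∫_0^4 x^8 dx = 262144/9;  ∫_0^4 -2*x^7 dx = -16384;  ∫_0^4 -x^6 dx = -16384/7;
    ∫_0^4 -4*x^5 dx = -8192/3;  ∫_0^4 11*x^4 dx = 11264/5;  ∫_0^4 2*x^3 dx = 128;
    ∫_0^4 5*x^2 dx = 320/3;  ∫_0^4 -12*x dx = -96;  ∫_0^4 4 dx = 16.
  Sum: 262144/9 − 16384 − 16384/7 − 8192/3 + 11264/5 + 128 + 320/3 − 96 + 16 = 3174992/315.
  ∫_0^4 u'(x)^2 dx = ∫_0^4 (16*x^6 - 24*x^5 - 7*x^4 - 12*x^3 + 22*x^2 + 12*x + 9) dx. Term by term:
    ∫_0^4 16*x^6 dx = 262144/7;  ∫_0^4 -24*x^5 dx = -16384;  ∫_0^4 -7*x^4 dx = -7168/5;
    ∫_0^4 -12*x^3 dx = -768;  ∫_0^4 22*x^2 dx = 1408/3;  ∫_0^4 12*x dx = 96;
    ∫_0^4 9 dx = 36.
  Sum: 262144/7 − 16384 − 7168/5 − 768 + 1408/3 + 96 + 36 = 2043812/105.
Adding: ||u||_{H^1}^2 = 3174992/315 + 2043812/105 = 9306428/315.


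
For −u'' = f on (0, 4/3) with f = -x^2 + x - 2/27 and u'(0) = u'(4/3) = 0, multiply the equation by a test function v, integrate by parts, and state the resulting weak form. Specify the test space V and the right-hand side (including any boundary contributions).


V = H^1(0, 4/3) (no boundary constraint on v; u is determined up to an additive constant); weak form: ∫_0^4/3 u'v' dx = ∫_0^4/3 (-x^2 + x - 2/27) v dx for all v ∈ V.

Multiply both sides by a test function v and integrate from 0 to 4/3:
  ∫_0^4/3 −u''(x) v(x) dx = ∫_0^4/3 f(x) v(x) dx.
Integrate the LHS by parts once:
  ∫_0^4/3 −u'' v dx = −[u'(x) v(x)]_0^4/3 + ∫_0^4/3 u'(x) v'(x) dx.
Thus ∫_0^4/3 u'(x) v'(x) dx = ∫_0^4/3 f(x) v(x) dx + [u'(x) v(x)]_0^4/3.
Choose V so that boundary terms are either known or forced to vanish.
u has homogeneous Neumann: u'(0) = u'(4/3) = 0. So [u' v]_0^4/3 = 0·v(4/3) − 0·v(0) = 0 for any v; take V = H^1(0, 4/3).
Weak formulation: find u (satisfying any essential BC) such that ∫_0^4/3 u'(x) v'(x) dx = ∫_0^4/3 f v dx for all v ∈ V (homogeneous Neumann, so boundary terms vanish).
Substituting f(x) = -x^2 + x - 2/27, the right-hand side is ∫_0^4/3 (-x^2 + x - 2/27) v dx.
Compatibility check (pure Neumann): taking v ≡ 1 ∈ V gives 0 = ∫_0^4/3 f dx + (0) − (0), i.e. ∫_0^4/3 f dx must equal u'(0) − u'(4/3) = 0. Indeed ∫_0^4/3 (-x^2 + x - 2/27) dx = 0, so the data are compatible. The solution is then unique only up to an additive constant (fix it e.g. by requiring ∫_0^4/3 u dx = 0).


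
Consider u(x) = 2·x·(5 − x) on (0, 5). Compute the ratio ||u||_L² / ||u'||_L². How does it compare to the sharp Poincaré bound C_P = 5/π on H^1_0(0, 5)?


||u||_L² / ||u'||_L² = sqrt(10)/2 < C_P = 5/π.

u(x) = 2·x·(5 − x), so u'(x) = 10 - 4*x.
u(x) = 2·x·(5 − x) vanishes at x = 0 and x = 5, so u ∈ H^1_0(0, 5). Differentiate via the product rule and integrate the resulting polynomials term by term.
  ∫_0^5 u² dx = ∫_0^5 (4*x^4 - 40*x^3 + 100*x^2) dx. Term by term:
    ∫_0^5 4*x^4 dx = 2500;  ∫_0^5 -40*x^3 dx = -6250;  ∫_0^5 100*x^2 dx = 12500/3.
  Sum: 2500 − 6250 + 12500/3 = 1250/3.
  ∫_0^5 (u')² dx = ∫_0^5 (16*x^2 - 80*x + 100) dx. Term by term:
    ∫_0^5 16*x^2 dx = 2000/3;  ∫_0^5 -80*x dx = -1000;  ∫_0^5 100 dx = 500.
  Sum: 2000/3 − 1000 + 500 = 500/3.
∫_0^5 u² dx = 1250/3, so ||u||_L² = 25*sqrt(6)/3.
∫_0^5 (u')² dx = 500/3, so ||u'||_L² = 10*sqrt(15)/3.
Ratio ||u||_L² / ||u'||_L² = sqrt(10)/2.
Sharp Poincaré constant on H^1_0(0, 5) is C_P = L/π = 5/π, achieved by sin(π/5·x).
A polynomial bump cannot attain the sharp Poincaré constant (only the first sine eigenfunction does), so the ratio is strictly less than C_P, consistent with ||u||_L² ≤ C_P ||u'||_L².


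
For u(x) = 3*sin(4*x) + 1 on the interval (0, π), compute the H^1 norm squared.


||u||_{H^1(0,π)}^2 = 155*π/2

u'(x) = 12*cos(4*x).
Expand u² and (u')² and integrate term by term on (0, π), using: for integers n ≥ 1, ∫_0^π sin²(nx) dx = ∫_0^π cos²(nx) dx = π/2; for n ≠ n', ∫_0^π sin(nx)sin(n'x) dx = ∫_0^π cos(nx)cos(n'x) dx = 0; and by product-to-sum, ∫_0^π sin(nx)cos(n'x) dx = ½∫_0^π [sin((n+n')x) + sin((n−n')x)] dx, which is 0 when n+n' is even and 2n/(n²−n'²) when n+n' is odd (it need not vanish on (0, π)). For the constant mode: ∫_0^π 1 dx = π, ∫_0^π cos(nx) dx = 0, ∫_0^π sin(nx) dx = (1−(−1)^n)/n.
  u² squared terms: (1)²·∫1 dx = 1·π = π;  (3)²·∫sin(4x)² dx = 9·π/2 = 9*π/2.
  u² cross terms: 2·(1)·(3)·∫1·sin(4x) dx = 6·(0) = 0.
  So ∫_0^π u² dx = π + 9*π/2 + 0 = 11*π/2.
  (u')² squared terms: (12)²·∫cos(4x)² dx = 144·π/2 = 72*π.
  So ∫_0^π (u')² dx = 72*π.
||u||_{H^1}^2 = (11*π/2) + (72*π) = 155*π/2.


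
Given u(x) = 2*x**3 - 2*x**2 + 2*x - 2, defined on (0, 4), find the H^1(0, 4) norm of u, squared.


||u||_{H^1}^2 = 370464/35

The H^1 norm (squared) on an interval (0, L) is
  ||u||_{H^1}^2 = ∫_0^L u(x)^2 dx + ∫_0^L u'(x)^2 dx.
Compute u'(x) = 6*x**2 - 4*x + 2.
Then u(x)^2 = 4*x**6 - 8*x**5 + 12*x**4 - 16*x**3 + 12*x**2 - 8*x + 4 and u'(x)^2 = 36*x**4 - 48*x**3 + 40*x**2 - 16*x + 4.
Integrate each monomial from 0 to 4 using ∫_0^4 c·x^n dx = c·4^(n+1)/(n+1):
  ∫_0^4 u(x)^2 dx = ∫_0^4 (4*x^6 - 8*x^5 + 12*x^4 - 16*x^3 + 12*x^2 - 8*x + 4) dx. Term by term:
    ∫_0^4 4*x^6 dx = 65536/7;  ∫_0^4 -8*x^5 dx = -16384/3;  ∫_0^4 12*x^4 dx = 12288/5;
    ∫_0^4 -16*x^3 dx = -1024;  ∫_0^4 12*x^2 dx = 256;  ∫_0^4 -8*x dx = -64;
    ∫_0^4 4 dx = 16.
  Sum: 65536/7 − 16384/3 + 12288/5 − 1024 + 256 − 64 + 16 = 581968/105.
  ∫_0^4 u'(x)^2 dx = ∫_0^4 (36*x^4 - 48*x^3 + 40*x^2 - 16*x + 4) dx. Term by term:
    ∫_0^4 36*x^4 dx = 36864/5;  ∫_0^4 -48*x^3 dx = -3072;  ∫_0^4 40*x^2 dx = 2560/3;
    ∫_0^4 -16*x dx = -128;  ∫_0^4 4 dx = 16.
  Sum: 36864/5 − 3072 + 2560/3 − 128 + 16 = 75632/15.
Adding: ||u||_{H^1}^2 = 581968/105 + 75632/15 = 370464/35.


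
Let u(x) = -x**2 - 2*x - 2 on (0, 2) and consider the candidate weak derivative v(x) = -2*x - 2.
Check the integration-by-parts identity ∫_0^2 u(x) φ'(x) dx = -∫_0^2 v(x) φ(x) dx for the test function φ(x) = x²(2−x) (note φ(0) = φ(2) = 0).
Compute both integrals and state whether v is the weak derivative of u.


LHS = 88/15, RHS = 88/15. Yes, v = u' weakly.

u(x) = -x**2 - 2*x - 2, classical derivative u'(x) = -2*x - 2.
φ(x) = x²(2−x), so φ'(x) = x*(4 - 3*x).
Note φ(0) = φ(2) = 0, so the boundary term u·φ vanishes.
LHS = ∫_0^2 u(x) φ'(x) dx = ∫_0^2 (3*x^4 + 2*x^3 - 2*x^2 - 8*x) dx. Term by term:
  ∫_0^2 3*x^4 dx = 96/5;  ∫_0^2 2*x^3 dx = 8;  ∫_0^2 -2*x^2 dx = -16/3;
  ∫_0^2 -8*x dx = -16.
Sum: 96/5 + 8 − 16/3 − 16 = 88/15.
So LHS = 88/15.
∫_0^2 v(x) φ(x) dx = ∫_0^2 (2*x^4 - 2*x^3 - 4*x^2) dx. Term by term:
  ∫_0^2 2*x^4 dx = 64/5;  ∫_0^2 -2*x^3 dx = -8;  ∫_0^2 -4*x^2 dx = -32/3.
Sum: 64/5 − 8 − 32/3 = -88/15.
So RHS = -∫_0^2 v(x) φ(x) dx = 88/15.
LHS = RHS, so the identity holds for this test φ.
Moreover u is smooth here and v(x) = u'(x) = -2*x - 2 pointwise, so the identity holds for every test function. Hence v is the weak derivative of u.


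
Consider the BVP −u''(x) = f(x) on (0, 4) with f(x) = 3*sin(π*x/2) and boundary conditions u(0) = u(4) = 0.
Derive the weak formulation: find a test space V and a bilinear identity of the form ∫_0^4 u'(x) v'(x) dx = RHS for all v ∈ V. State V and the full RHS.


V = H^1_0(0, 4) (so v(0) = v(4) = 0); weak form: ∫_0^4 u'v' dx = ∫_0^4 (3*sin(π*x/2)) v dx for all v ∈ V.

Multiply both sides by a test function v and integrate from 0 to 4:
  ∫_0^4 −u''(x) v(x) dx = ∫_0^4 f(x) v(x) dx.
Integrate the LHS by parts once:
  ∫_0^4 −u'' v dx = −[u'(x) v(x)]_0^4 + ∫_0^4 u'(x) v'(x) dx.
Thus ∫_0^4 u'(x) v'(x) dx = ∫_0^4 f(x) v(x) dx + [u'(x) v(x)]_0^4.
Choose V so that boundary terms are either known or forced to vanish.
u is Dirichlet: u(0) = u(4) = 0. Let V = H^1_0(0, 4); then v(0) = v(4) = 0, and [u' v]_0^4 = 0.
Weak formulation: find u (satisfying any essential BC) such that ∫_0^4 u'(x) v'(x) dx = ∫_0^4 f v dx for all v ∈ V.
Substituting f(x) = 3*sin(π*x/2), the right-hand side is ∫_0^4 (3*sin(π*x/2)) v dx.


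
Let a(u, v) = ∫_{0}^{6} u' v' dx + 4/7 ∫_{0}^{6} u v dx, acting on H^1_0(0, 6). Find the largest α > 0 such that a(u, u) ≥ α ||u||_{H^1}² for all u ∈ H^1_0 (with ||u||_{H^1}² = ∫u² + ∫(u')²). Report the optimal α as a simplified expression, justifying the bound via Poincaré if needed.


α = (π^2 + 144/7)/(π^2 + 36)

Coercivity of a(·,·) on H^1_0(0, 6) means a(u, u) ≥ α ||u||_{H^1}² for every u ∈ H^1_0.
The interval has length L = 6, and Poincaré/coercivity depend only on L. Here a(u, u) = ∫(u')² + (4/7)·∫u².
Here 0 < c = 4/7 < 1. The condition a(u,u) ≥ α||u||_{H^1}² reads (1−α)∫(u')² ≥ (α−c)∫u². Any admissible α is ≤ 1 (rapidly oscillating u have ∫u²/∫(u')² → 0), and α = 1 would force 0 ≥ (1−c)∫u², impossible since c < 1; so 1−α > 0. By the sharp Poincaré inequality on H^1_0 of an interval of length L, ∫(u')² ≥ (π/L)²∫u² with equality for the first sine mode sin(π(x−x₀)/L) (x₀ the left endpoint), so the inequality holds for all u iff (1−α)(π/L)² ≥ α − c, i.e. α ≤ ((π/L)² + c)/((π/L)² + 1) = (1 + c(L/π)²)/(1 + (L/π)²). With (π/L)² = π^2/36 and c = 4/7, the largest admissible constant is α = ((π/L)² + c)/((π/L)² + 1).
Simplifying, α = (π^2 + 144/7)/(π^2 + 36).


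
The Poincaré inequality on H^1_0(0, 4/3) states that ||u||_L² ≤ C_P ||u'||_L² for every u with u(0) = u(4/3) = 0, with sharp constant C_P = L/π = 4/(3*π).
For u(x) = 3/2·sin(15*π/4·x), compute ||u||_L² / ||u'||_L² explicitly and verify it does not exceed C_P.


||u||_L² / ||u'||_L² = 4/(15*π) < C_P = 4/(3*π).

u(x) = 3/2·sin(15*π/4·x), so u'(x) = 45*π*cos(15*π*x/4)/8.
Writing u(x) = A·sin(kπx/L) with A = 3/2 and k = 5, use ∫_0^L sin²(kπx/L) dx = L/2 and ∫_0^L cos²(kπx/L) dx = L/2.
u² = 9/4·sin²(15*π/4·x) and (u')² = 2025*π^2/64·cos²(15*π/4·x), and each of sin², cos² integrates to L/2 = 2/3 over (0, 4/3).
∫_0^4/3 u² dx = 3/2, so ||u||_L² = sqrt(6)/2.
∫_0^4/3 (u')² dx = 675*π^2/32, so ||u'||_L² = 15*sqrt(6)*π/8.
Ratio ||u||_L² / ||u'||_L² = 4/(15*π).
Sharp Poincaré constant on H^1_0(0, 4/3) is C_P = L/π = 4/(3*π), achieved by sin(3*π/4·x).
This is the k = 5 harmonic; the ratio L/(kπ) is strictly less than C_P = L/π, consistent with the sharp inequality ||u||_L² ≤ C_P ||u'||_L².


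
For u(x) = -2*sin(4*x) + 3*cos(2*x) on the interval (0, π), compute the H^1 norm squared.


||u||_{H^1(0,π)}^2 = 113*π/2

u'(x) = -6*sin(2*x) - 8*cos(4*x).
Expand u² and (u')² and integrate term by term on (0, π), using: for integers n ≥ 1, ∫_0^π sin²(nx) dx = ∫_0^π cos²(nx) dx = π/2; for n ≠ n', ∫_0^π sin(nx)sin(n'x) dx = ∫_0^π cos(nx)cos(n'x) dx = 0; and by product-to-sum, ∫_0^π sin(nx)cos(n'x) dx = ½∫_0^π [sin((n+n')x) + sin((n−n')x)] dx, which is 0 when n+n' is even and 2n/(n²−n'²) when n+n' is odd (it need not vanish on (0, π)).
  u² squared terms: (-2)²·∫sin(4x)² dx = 4·π/2 = 2*π;  (3)²·∫cos(2x)² dx = 9·π/2 = 9*π/2.
  u² cross terms: 2·(-2)·(3)·∫sin(4x)·cos(2x) dx = -12·(0) = 0.
  So ∫_0^π u² dx = 2*π + 9*π/2 + 0 = 13*π/2.
  (u')² squared terms: (-8)²·∫cos(4x)² dx = 64·π/2 = 32*π;  (-6)²·∫sin(2x)² dx = 36·π/2 = 18*π.
  (u')² cross terms: 2·(-8)·(-6)·∫cos(4x)·sin(2x) dx = 96·(0) = 0.
  So ∫_0^π (u')² dx = 32*π + 18*π + 0 = 50*π.
||u||_{H^1}^2 = (13*π/2) + (50*π) = 113*π/2.


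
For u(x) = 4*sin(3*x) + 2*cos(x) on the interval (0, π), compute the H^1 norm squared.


||u||_{H^1(0,π)}^2 = 84*π

u'(x) = -2*sin(x) + 12*cos(3*x).
Expand u² and (u')² and integrate term by term on (0, π), using: for integers n ≥ 1, ∫_0^π sin²(nx) dx = ∫_0^π cos²(nx) dx = π/2; for n ≠ n', ∫_0^π sin(nx)sin(n'x) dx = ∫_0^π cos(nx)cos(n'x) dx = 0; and by product-to-sum, ∫_0^π sin(nx)cos(n'x) dx = ½∫_0^π [sin((n+n')x) + sin((n−n')x)] dx, which is 0 when n+n' is even and 2n/(n²−n'²) when n+n' is odd (it need not vanish on (0, π)).
  u² squared terms: (2)²·∫cos(x)² dx = 4·π/2 = 2*π;  (4)²·∫sin(3x)² dx = 16·π/2 = 8*π.
  u² cross terms: 2·(2)·(4)·∫cos(x)·sin(3x) dx = 16·(0) = 0.
  So ∫_0^π u² dx = 2*π + 8*π + 0 = 10*π.
  (u')² squared terms: (-2)²·∫sin(x)² dx = 4·π/2 = 2*π;  (12)²·∫cos(3x)² dx = 144·π/2 = 72*π.
  (u')² cross terms: 2·(-2)·(12)·∫sin(x)·cos(3x) dx = -48·(0) = 0.
  So ∫_0^π (u')² dx = 2*π + 72*π + 0 = 74*π.
||u||_{H^1}^2 = (10*π) + (74*π) = 84*π.
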